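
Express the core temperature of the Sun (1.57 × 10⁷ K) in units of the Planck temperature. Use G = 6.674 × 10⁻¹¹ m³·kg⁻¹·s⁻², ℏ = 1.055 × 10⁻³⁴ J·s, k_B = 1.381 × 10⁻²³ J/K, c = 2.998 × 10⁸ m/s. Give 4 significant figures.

Planck temperature: T_P = √(ℏc⁵/G) / k_B = 1.417 × 10³² K.
1.57 × 10⁷ / 1.417 × 10³² = 1.108 × 10⁻²⁵

1.108 × 10⁻²⁵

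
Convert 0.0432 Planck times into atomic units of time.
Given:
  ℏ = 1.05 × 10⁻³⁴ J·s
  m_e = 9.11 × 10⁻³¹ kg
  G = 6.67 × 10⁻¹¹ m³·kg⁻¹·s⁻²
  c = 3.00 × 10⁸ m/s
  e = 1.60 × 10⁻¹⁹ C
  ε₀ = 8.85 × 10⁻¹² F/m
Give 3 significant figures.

9.67 × 10⁻²⁹

Planck time: t_P = √(ℏG/c⁵) = 5.37 × 10⁻⁴⁴ s
atomic unit of time: τ_au = (4πε₀)²ℏ³/(m_e e⁴) = 2.40 × 10⁻¹⁷ s
0.0432 × 5.37 × 10⁻⁴⁴ / 2.40 × 10⁻¹⁷ = 9.67 × 10⁻²⁹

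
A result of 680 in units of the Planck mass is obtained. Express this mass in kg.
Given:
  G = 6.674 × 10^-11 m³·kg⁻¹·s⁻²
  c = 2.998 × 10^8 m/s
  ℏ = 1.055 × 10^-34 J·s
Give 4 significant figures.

One Planck mass: m_P = √(ℏc/G) = 2.177 × 10^-8 kg.
680 × 2.177 × 10^-8 kg = 1.480 × 10^-5 kg

1.480 × 10^-5 kg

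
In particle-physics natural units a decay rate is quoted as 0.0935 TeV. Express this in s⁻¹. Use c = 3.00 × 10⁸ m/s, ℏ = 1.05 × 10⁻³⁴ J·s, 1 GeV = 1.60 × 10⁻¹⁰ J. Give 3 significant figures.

1.42 × 10²⁶ s⁻¹

A rate is [E]/ℏ; divide by ℏ.
1 GeV → 1/ℏ × (1 GeV in J) = 1.52 × 10²⁴ s⁻¹.
Convert the energy scale: 0.0935 TeV = 93.5 GeV.
Result: 93.5 × 1.52 × 10²⁴ = 1.42 × 10²⁶ s⁻¹.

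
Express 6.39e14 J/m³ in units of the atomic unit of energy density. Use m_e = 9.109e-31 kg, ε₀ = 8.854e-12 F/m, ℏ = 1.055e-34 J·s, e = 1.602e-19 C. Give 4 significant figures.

atomic unit of energy density: u_au = E_h/a₀³ = m_e⁴e¹⁰/((4πε₀)⁵ℏ⁸) = 2.929e13 J/m³.
6.39e14 / 2.929e13 = 21.82

21.82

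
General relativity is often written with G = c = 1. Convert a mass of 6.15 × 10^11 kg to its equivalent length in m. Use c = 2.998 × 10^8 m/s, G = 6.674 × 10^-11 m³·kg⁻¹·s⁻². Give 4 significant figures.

4.567 × 10^-16 m

In G = c = 1 units mass has dimensions of length; the conversion factor is G/c².
6.15 × 10^11 kg × (G/c²) = 4.567 × 10^-16 m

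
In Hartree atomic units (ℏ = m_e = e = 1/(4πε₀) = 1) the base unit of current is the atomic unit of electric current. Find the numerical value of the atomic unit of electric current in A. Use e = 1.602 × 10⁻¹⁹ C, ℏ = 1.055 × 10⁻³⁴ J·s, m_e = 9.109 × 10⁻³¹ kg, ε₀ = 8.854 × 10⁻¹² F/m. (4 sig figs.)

6.612 × 10⁻³ A

I_au = e E_h/ℏ = m_e e⁵/((4πε₀)²ℏ³)
E_h = 4.354 × 10⁻¹⁸ J
e·E_h/ℏ = 6.612 × 10⁻³ A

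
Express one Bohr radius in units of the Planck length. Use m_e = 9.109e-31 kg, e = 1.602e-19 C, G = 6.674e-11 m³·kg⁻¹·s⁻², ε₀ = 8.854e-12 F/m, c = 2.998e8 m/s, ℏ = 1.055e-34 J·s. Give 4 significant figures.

Bohr radius: a₀ = 4πε₀ℏ²/(m_e e²) = 5.297e-11 m
Planck length: ℓ_P = √(ℏG/c³) = 1.616e-35 m
ratio = 5.297e-11 / 1.616e-35 = 3.277e24

3.277e24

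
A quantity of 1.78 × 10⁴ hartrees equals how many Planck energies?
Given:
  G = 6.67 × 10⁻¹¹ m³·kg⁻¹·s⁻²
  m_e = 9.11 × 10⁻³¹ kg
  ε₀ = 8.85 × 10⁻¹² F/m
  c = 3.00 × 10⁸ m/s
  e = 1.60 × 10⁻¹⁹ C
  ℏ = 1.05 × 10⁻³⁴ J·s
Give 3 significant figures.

3.98 × 10⁻²³

hartree: E_h = m_e e⁴/(4πε₀ℏ)² = 4.38 × 10⁻¹⁸ J
Planck energy: E_P = √(ℏc⁵/G) = 1.96 × 10⁹ J
1.78 × 10⁴ × 4.38 × 10⁻¹⁸ / 1.96 × 10⁹ = 3.98 × 10⁻²³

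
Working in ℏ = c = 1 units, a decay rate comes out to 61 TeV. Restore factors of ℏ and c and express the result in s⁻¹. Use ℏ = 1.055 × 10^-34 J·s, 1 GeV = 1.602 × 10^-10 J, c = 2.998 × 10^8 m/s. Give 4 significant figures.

9.263 × 10^28 s⁻¹

A rate is [E]/ℏ; divide by ℏ.
1 GeV → 1/ℏ × (1 GeV in J) = 1.518 × 10^24 s⁻¹.
Convert the energy scale: 61 TeV = 6.10 × 10^4 GeV.
Result: 6.10 × 10^4 × 1.518 × 10^24 = 9.263 × 10^28 s⁻¹.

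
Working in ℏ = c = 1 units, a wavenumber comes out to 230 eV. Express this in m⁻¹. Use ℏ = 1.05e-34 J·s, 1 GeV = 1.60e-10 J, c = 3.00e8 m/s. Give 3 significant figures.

1.17e9 m⁻¹

Inverse length is [E]/(ℏc).
1 GeV → 1/(ℏc) × (1 GeV in J) = 5.08e15 m⁻¹.
Convert the energy scale: 230 eV = 2.30e-7 GeV.
Result: 2.30e-7 × 5.08e15 = 1.17e9 m⁻¹.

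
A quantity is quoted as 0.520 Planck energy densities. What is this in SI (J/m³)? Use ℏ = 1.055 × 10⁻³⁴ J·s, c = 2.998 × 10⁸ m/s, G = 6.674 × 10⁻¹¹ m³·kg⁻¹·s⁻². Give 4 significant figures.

2.409 × 10¹¹³ J/m³

One Planck energy density: u_P = c⁷/(ℏG²) = 4.632 × 10¹¹³ J/m³.
0.520 × 4.632 × 10¹¹³ J/m³ = 2.409 × 10¹¹³ J/m³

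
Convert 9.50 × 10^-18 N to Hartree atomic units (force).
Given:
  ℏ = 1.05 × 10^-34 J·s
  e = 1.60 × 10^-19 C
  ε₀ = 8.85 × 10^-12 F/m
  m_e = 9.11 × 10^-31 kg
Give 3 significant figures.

1.14 × 10^-10

atomic unit of force: F_au = E_h/a₀ = m_e²e⁶/((4πε₀)³ℏ⁴) = 8.33 × 10^-8 N.
9.50 × 10^-18 / 8.33 × 10^-8 = 1.14 × 10^-10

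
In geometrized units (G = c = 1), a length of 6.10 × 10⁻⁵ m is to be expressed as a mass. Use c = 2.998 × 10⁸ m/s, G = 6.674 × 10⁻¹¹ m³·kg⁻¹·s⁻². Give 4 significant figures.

Length → mass via c²/G.
6.10 × 10⁻⁵ m × (c²/G) = 8.215 × 10²² kg

8.215 × 10²² kg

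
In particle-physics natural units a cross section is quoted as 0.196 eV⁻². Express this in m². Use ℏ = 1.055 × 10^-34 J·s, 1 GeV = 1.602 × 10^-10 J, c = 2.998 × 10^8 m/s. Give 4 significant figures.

7.640 × 10^-15 m²

Area is [L]² = [E]⁻²·(ℏc)²; restore (ℏc)².
1 GeV⁻² → (ℏc)² × (1 GeV in J)⁻² = 3.898 × 10^-32 m².
Convert the energy scale: 0.196 eV⁻² = 1.96 × 10^17 GeV⁻².
Result: 1.96 × 10^17 × 3.898 × 10^-32 = 7.640 × 10^-15 m².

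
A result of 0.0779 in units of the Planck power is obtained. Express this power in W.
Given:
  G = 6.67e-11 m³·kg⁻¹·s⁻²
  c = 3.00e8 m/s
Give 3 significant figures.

2.84e51 W

One Planck power: P_P = c⁵/G = 3.64e52 W.
0.0779 × 3.64e52 W = 2.84e51 W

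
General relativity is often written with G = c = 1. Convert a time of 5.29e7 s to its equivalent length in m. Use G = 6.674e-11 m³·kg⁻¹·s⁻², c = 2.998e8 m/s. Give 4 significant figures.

Time → length via c.
5.29e7 s × (c) = 1.586e16 m

1.586e16 m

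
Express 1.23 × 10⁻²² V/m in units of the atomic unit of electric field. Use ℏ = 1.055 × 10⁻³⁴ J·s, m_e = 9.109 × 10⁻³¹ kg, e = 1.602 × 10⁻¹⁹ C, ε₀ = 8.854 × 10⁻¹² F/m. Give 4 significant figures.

atomic unit of electric field: E_au = E_h/(e a₀) = m_e²e⁵/((4πε₀)³ℏ⁴) = 5.131 × 10¹¹ V/m.
1.23 × 10⁻²² / 5.131 × 10¹¹ = 2.397 × 10⁻³⁴

2.397 × 10⁻³⁴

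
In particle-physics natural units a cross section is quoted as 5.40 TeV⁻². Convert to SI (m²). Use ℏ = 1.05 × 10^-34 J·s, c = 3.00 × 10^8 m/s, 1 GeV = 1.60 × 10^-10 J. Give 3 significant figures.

2.09 × 10^-37 m²

Area is [L]² = [E]⁻²·(ℏc)²; restore (ℏc)².
1 GeV⁻² → (ℏc)² × (1 GeV in J)⁻² = 3.88 × 10^-32 m².
Convert the energy scale: 5.40 TeV⁻² = 5.40 × 10^-6 GeV⁻².
Result: 5.40 × 10^-6 × 3.88 × 10^-32 = 2.09 × 10^-37 m².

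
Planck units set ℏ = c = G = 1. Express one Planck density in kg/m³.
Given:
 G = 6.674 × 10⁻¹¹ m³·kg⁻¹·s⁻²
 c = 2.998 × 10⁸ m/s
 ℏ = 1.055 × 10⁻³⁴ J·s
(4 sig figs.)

5.154 × 10⁹⁶ kg/m³

From ℏ = c = G = 1 the density scale is ρ_P = c⁵/(ℏG²).
  = 2.422 × 10⁴² / 4.699 × 10⁻⁵⁵
  = 5.154 × 10⁹⁶ kg/m³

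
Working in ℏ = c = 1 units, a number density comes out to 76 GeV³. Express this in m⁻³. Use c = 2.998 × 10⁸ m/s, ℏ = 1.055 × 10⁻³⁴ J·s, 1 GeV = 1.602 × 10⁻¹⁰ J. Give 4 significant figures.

9.875 × 10⁴⁸ m⁻³

Number density is [L]⁻³ = [E]³/(ℏc)³.
1 GeV³ → 1/(ℏc)³ × (1 GeV in J)³ = 1.299 × 10⁴⁷ m⁻³.
Result: 76 × 1.299 × 10⁴⁷ = 9.875 × 10⁴⁸ m⁻³.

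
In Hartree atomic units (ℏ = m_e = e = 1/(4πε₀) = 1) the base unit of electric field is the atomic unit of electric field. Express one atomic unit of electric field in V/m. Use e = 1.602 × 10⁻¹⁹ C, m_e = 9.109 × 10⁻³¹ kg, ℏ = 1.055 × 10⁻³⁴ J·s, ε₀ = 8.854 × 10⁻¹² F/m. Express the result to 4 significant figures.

5.131 × 10¹¹ V/m

E_au = E_h/(e a₀) = m_e²e⁵/((4πε₀)³ℏ⁴)
E_h = 4.354 × 10⁻¹⁸ J
a₀ = 5.297 × 10⁻¹¹ m
E_h/(e·a₀) = 5.131 × 10¹¹ V/m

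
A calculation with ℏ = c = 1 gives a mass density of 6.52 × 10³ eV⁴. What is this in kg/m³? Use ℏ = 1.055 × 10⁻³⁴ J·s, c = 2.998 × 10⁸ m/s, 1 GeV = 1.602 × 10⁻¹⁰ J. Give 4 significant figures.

1.510 × 10⁻¹² kg/m³

Mass density is [E]/(c²[L]³) = [E]⁴/(ℏ³c⁵).
1 GeV⁴ → 1/(ℏ³c⁵) × (1 GeV in J)⁴ = 2.316 × 10²⁰ kg/m³.
Convert the energy scale: 6.52 × 10³ eV⁴ = 6.52 × 10⁻³³ GeV⁴.
Result: 6.52 × 10⁻³³ × 2.316 × 10²⁰ = 1.510 × 10⁻¹² kg/m³.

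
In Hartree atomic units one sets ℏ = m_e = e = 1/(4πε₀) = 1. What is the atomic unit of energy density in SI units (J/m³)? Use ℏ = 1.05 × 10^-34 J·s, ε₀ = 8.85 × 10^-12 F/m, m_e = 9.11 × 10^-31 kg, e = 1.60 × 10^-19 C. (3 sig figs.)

u_au = E_h/a₀³ = m_e⁴e¹⁰/((4πε₀)⁵ℏ⁸)
E_h = 4.38 × 10^-18 J
a₀ = 5.26 × 10^-11 m
E_h/a₀³ = 3.01 × 10^13 J/m³

3.01 × 10^13 J/m³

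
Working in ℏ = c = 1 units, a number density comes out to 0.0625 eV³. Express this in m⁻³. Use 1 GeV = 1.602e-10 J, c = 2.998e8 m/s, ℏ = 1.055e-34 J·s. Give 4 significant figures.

8.121e18 m⁻³

Number density is [L]⁻³ = [E]³/(ℏc)³.
1 GeV³ → 1/(ℏc)³ × (1 GeV in J)³ = 1.299e47 m⁻³.
Convert the energy scale: 0.0625 eV³ = 6.25e-29 GeV³.
Result: 6.25e-29 × 1.299e47 = 8.121e18 m⁻³.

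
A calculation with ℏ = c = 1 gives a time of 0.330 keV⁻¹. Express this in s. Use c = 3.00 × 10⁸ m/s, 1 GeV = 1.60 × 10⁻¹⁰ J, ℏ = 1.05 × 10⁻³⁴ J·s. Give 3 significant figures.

A time is [E]⁻¹ in ℏ=c=1; restore one factor of ℏ.
1 GeV⁻¹ → ℏ × (1 GeV in J)⁻¹ = 6.56 × 10⁻²⁵ s.
Convert the energy scale: 0.330 keV⁻¹ = 3.30 × 10⁵ GeV⁻¹.
Result: 3.30 × 10⁵ × 6.56 × 10⁻²⁵ = 2.17 × 10⁻¹⁹ s.

2.17 × 10⁻¹⁹ s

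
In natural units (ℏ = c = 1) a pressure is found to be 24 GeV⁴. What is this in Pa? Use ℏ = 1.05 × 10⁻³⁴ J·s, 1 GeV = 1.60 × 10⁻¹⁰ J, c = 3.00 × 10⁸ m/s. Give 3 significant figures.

5.03 × 10³⁸ Pa

Pressure is [E]/[L]³ = [E]⁴/(ℏc)³.
1 GeV⁴ → 1/(ℏc)³ × (1 GeV in J)⁴ = 2.10 × 10³⁷ Pa.
Result: 24 × 2.10 × 10³⁷ = 5.03 × 10³⁸ Pa.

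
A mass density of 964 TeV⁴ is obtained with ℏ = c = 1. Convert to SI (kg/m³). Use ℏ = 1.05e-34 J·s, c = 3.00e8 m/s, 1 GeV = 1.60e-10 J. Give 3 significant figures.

Mass density is [E]/(c²[L]³) = [E]⁴/(ℏ³c⁵).
1 GeV⁴ → 1/(ℏ³c⁵) × (1 GeV in J)⁴ = 2.33e20 kg/m³.
Convert the energy scale: 964 TeV⁴ = 9.64e14 GeV⁴.
Result: 9.64e14 × 2.33e20 = 2.25e35 kg/m³.

2.25e35 kg/m³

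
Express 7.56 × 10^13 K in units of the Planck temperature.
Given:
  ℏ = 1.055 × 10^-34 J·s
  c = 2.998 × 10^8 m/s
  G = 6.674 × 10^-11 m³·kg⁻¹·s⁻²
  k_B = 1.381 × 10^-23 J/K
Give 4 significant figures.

Planck temperature: T_P = √(ℏc⁵/G) / k_B = 1.417 × 10^32 K.
7.56 × 10^13 / 1.417 × 10^32 = 5.336 × 10^-19

5.336 × 10^-19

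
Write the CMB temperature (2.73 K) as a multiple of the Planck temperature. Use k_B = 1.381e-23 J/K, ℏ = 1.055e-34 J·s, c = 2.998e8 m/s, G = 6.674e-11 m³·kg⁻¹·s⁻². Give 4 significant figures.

Planck temperature: T_P = √(ℏc⁵/G) / k_B = 1.417e32 K.
2.73 / 1.417e32 = 1.927e-32

1.927e-32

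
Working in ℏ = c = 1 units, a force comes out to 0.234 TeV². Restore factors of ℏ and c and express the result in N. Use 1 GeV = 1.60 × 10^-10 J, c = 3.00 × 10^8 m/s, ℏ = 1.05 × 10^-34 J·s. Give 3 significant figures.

Force is [E]/[L] = [E]²/(ℏc); restore (ℏc)⁻¹.
1 GeV² → 1/(ℏc) × (1 GeV in J)² = 8.13 × 10^5 N.
Convert the energy scale: 0.234 TeV² = 2.34 × 10^5 GeV².
Result: 2.34 × 10^5 × 8.13 × 10^5 = 1.90 × 10^11 N.

1.90 × 10^11 N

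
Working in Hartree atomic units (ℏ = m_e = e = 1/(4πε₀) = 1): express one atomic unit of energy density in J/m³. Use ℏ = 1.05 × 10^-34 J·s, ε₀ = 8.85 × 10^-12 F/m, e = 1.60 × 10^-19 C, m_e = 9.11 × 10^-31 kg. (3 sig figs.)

The unique combination of the constants set to 1 with dimensions of energy density is u_au = E_h/a₀³ = m_e⁴e¹⁰/((4πε₀)⁵ℏ⁸).
E_h = 4.38 × 10^-18 J
a₀ = 5.26 × 10^-11 m
E_h/a₀³ = 3.01 × 10^13 J/m³

3.01 × 10^13 J/m³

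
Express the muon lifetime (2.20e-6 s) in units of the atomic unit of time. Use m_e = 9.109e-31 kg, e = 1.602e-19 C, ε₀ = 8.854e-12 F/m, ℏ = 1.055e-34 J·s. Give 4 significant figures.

9.080e10

atomic unit of time: τ_au = (4πε₀)²ℏ³/(m_e e⁴) = 2.423e-17 s.
2.20e-6 / 2.423e-17 = 9.080e10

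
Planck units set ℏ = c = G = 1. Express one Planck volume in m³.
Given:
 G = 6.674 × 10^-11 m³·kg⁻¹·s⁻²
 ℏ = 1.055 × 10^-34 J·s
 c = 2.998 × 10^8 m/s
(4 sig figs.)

From ℏ = c = G = 1 the volume scale is V_P = (ℏG/c³)^(3/2).
  = √(1.784 × 10^-209)
  = 4.224 × 10^-105 m³

4.224 × 10^-105 m³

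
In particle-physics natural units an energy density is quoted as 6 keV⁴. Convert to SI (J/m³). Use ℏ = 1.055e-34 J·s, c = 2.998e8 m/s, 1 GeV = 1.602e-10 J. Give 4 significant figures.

[E]/[L]³ = [E]⁴/(ℏc)³; restore (ℏc)⁻³.
1 GeV⁴ → 1/(ℏc)³ × (1 GeV in J)⁴ = 2.082e37 J/m³.
Convert the energy scale: 6 keV⁴ = 6.00e-24 GeV⁴.
Result: 6.00e-24 × 2.082e37 = 1.249e14 J/m³.

1.249e14 J/m³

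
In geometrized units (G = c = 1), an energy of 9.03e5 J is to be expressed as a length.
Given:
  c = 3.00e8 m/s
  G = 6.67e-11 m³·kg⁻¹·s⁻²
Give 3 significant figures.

Energy → length via G/c⁴.
9.03e5 J × (G/c⁴) = 7.44e-39 m

7.44e-39 m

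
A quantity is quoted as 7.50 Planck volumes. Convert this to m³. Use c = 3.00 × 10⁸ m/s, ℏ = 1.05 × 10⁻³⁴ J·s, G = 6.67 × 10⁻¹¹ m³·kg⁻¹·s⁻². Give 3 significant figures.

3.13 × 10⁻¹⁰⁴ m³

One Planck volume: V_P = (ℏG/c³)^(3/2) = 4.18 × 10⁻¹⁰⁵ m³.
7.50 × 4.18 × 10⁻¹⁰⁵ m³ = 3.13 × 10⁻¹⁰⁴ m³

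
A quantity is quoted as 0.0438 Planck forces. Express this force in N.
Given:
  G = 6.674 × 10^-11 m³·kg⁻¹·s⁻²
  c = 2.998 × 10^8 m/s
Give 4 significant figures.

One Planck force: F_P = c⁴/G = 1.210 × 10^44 N.
0.0438 × 1.210 × 10^44 N = 5.302 × 10^42 N

5.302 × 10^42 N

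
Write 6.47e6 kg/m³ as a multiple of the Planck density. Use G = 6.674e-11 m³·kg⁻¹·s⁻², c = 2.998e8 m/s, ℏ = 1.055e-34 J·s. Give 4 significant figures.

1.255e-90

Planck density: ρ_P = c⁵/(ℏG²) = 5.154e96 kg/m³.
6.47e6 / 5.154e96 = 1.255e-90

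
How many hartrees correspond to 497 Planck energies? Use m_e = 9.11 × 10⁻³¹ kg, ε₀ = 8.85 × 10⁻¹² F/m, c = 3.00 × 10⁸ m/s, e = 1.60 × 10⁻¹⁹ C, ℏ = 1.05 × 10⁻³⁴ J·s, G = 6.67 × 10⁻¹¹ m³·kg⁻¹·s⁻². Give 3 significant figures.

Planck energy: E_P = √(ℏc⁵/G) = 1.96 × 10⁹ J
hartree: E_h = m_e e⁴/(4πε₀ℏ)² = 4.38 × 10⁻¹⁸ J
497 × 1.96 × 10⁹ / 4.38 × 10⁻¹⁸ = 2.22 × 10²⁹

2.22 × 10²⁹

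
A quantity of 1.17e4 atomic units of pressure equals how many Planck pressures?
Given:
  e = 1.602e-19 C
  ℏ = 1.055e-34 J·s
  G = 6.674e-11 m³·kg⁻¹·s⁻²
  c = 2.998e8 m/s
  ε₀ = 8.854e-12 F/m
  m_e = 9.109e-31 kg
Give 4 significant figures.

atomic unit of pressure: P_au = E_h/a₀³ = m_e⁴e¹⁰/((4πε₀)⁵ℏ⁸) = 2.929e13 Pa
Planck pressure: p_P = c⁷/(ℏG²) = 4.632e113 Pa
1.17e4 × 2.929e13 / 4.632e113 = 7.398e-97

7.398e-97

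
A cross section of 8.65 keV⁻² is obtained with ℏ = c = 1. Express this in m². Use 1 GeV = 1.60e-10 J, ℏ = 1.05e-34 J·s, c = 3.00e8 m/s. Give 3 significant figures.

Area is [L]² = [E]⁻²·(ℏc)²; restore (ℏc)².
1 GeV⁻² → (ℏc)² × (1 GeV in J)⁻² = 3.88e-32 m².
Convert the energy scale: 8.65 keV⁻² = 8.65e12 GeV⁻².
Result: 8.65e12 × 3.88e-32 = 3.35e-19 m².

3.35e-19 m²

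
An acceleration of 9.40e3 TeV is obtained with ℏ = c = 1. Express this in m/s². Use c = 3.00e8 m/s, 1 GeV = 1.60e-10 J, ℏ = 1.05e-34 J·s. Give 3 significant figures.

4.30e39 m/s²

Acceleration is [L]/[T]² = c·[E]/ℏ.
1 GeV → c/ℏ × (1 GeV in J) = 4.57e32 m/s².
Convert the energy scale: 9.40e3 TeV = 9.40e6 GeV.
Result: 9.40e6 × 4.57e32 = 4.30e39 m/s².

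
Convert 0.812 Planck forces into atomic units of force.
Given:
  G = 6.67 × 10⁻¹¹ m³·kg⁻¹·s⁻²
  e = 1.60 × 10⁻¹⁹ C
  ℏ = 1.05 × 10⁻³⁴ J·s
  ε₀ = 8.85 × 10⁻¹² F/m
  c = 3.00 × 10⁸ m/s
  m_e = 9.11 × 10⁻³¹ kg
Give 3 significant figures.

Planck force: F_P = c⁴/G = 1.21 × 10⁴⁴ N
atomic unit of force: F_au = E_h/a₀ = m_e²e⁶/((4πε₀)³ℏ⁴) = 8.33 × 10⁻⁸ N
0.812 × 1.21 × 10⁴⁴ / 8.33 × 10⁻⁸ = 1.18 × 10⁵¹

1.18 × 10⁵¹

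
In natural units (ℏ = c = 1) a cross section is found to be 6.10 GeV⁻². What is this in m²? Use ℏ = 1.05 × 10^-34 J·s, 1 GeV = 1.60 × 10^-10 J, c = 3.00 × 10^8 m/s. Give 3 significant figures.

Area is [L]² = [E]⁻²·(ℏc)²; restore (ℏc)².
1 GeV⁻² → (ℏc)² × (1 GeV in J)⁻² = 3.88 × 10^-32 m².
Result: 6.10 × 3.88 × 10^-32 = 2.36 × 10^-31 m².

2.36 × 10^-31 m²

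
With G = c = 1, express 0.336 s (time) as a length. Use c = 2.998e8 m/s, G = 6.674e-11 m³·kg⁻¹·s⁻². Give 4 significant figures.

Time → length via c.
0.336 s × (c) = 1.007e8 m

1.007e8 m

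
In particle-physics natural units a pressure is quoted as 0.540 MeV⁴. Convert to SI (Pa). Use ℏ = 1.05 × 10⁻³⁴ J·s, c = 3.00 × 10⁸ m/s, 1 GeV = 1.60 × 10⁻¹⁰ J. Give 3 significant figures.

Pressure is [E]/[L]³ = [E]⁴/(ℏc)³.
1 GeV⁴ → 1/(ℏc)³ × (1 GeV in J)⁴ = 2.10 × 10³⁷ Pa.
Convert the energy scale: 0.540 MeV⁴ = 5.40 × 10⁻¹³ GeV⁴.
Result: 5.40 × 10⁻¹³ × 2.10 × 10³⁷ = 1.13 × 10²⁵ Pa.

1.13 × 10²⁵ Pa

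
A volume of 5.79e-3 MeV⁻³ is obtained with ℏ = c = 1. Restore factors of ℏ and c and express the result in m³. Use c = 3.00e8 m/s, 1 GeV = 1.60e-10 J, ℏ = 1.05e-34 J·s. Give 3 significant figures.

4.42e-41 m³

Volume is [L]³ = [E]⁻³·(ℏc)³.
1 GeV⁻³ → (ℏc)³ × (1 GeV in J)⁻³ = 7.63e-48 m³.
Convert the energy scale: 5.79e-3 MeV⁻³ = 5.79e6 GeV⁻³.
Result: 5.79e6 × 7.63e-48 = 4.42e-41 m³.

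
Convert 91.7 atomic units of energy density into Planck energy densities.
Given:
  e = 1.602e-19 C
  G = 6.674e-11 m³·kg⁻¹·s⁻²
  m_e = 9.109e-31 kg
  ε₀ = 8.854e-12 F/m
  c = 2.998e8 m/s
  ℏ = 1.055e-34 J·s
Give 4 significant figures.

5.798e-99

atomic unit of energy density: u_au = E_h/a₀³ = m_e⁴e¹⁰/((4πε₀)⁵ℏ⁸) = 2.929e13 J/m³
Planck energy density: u_P = c⁷/(ℏG²) = 4.632e113 J/m³
91.7 × 2.929e13 / 4.632e113 = 5.798e-99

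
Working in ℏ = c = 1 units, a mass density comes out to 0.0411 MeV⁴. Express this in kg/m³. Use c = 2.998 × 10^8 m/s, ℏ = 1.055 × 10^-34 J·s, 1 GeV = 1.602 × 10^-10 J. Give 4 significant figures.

Mass density is [E]/(c²[L]³) = [E]⁴/(ℏ³c⁵).
1 GeV⁴ → 1/(ℏ³c⁵) × (1 GeV in J)⁴ = 2.316 × 10^20 kg/m³.
Convert the energy scale: 0.0411 MeV⁴ = 4.11 × 10^-14 GeV⁴.
Result: 4.11 × 10^-14 × 2.316 × 10^20 = 9.519 × 10^6 kg/m³.

9.519 × 10^6 kg/m³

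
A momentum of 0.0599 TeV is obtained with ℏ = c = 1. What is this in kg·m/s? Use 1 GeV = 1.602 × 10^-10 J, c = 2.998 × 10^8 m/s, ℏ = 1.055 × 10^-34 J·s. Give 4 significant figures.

Momentum is [E]/c; divide by c.
1 GeV → 1/c × (1 GeV in J) = 5.344 × 10^-19 kg·m/s.
Convert the energy scale: 0.0599 TeV = 59.9 GeV.
Result: 59.9 × 5.344 × 10^-19 = 3.201 × 10^-17 kg·m/s.

3.201 × 10^-17 kg·m/s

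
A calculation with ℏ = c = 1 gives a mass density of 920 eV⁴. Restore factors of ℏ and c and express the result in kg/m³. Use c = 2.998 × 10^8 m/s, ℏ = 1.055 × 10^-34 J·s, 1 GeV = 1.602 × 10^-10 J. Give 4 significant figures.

2.131 × 10^-13 kg/m³

Mass density is [E]/(c²[L]³) = [E]⁴/(ℏ³c⁵).
1 GeV⁴ → 1/(ℏ³c⁵) × (1 GeV in J)⁴ = 2.316 × 10^20 kg/m³.
Convert the energy scale: 920 eV⁴ = 9.20 × 10^-34 GeV⁴.
Result: 9.20 × 10^-34 × 2.316 × 10^20 = 2.131 × 10^-13 kg/m³.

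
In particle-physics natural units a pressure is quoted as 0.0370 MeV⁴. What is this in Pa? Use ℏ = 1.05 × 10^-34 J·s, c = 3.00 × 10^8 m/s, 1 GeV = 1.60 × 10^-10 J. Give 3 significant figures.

7.76 × 10^23 Pa

Pressure is [E]/[L]³ = [E]⁴/(ℏc)³.
1 GeV⁴ → 1/(ℏc)³ × (1 GeV in J)⁴ = 2.10 × 10^37 Pa.
Convert the energy scale: 0.0370 MeV⁴ = 3.70 × 10^-14 GeV⁴.
Result: 3.70 × 10^-14 × 2.10 × 10^37 = 7.76 × 10^23 Pa.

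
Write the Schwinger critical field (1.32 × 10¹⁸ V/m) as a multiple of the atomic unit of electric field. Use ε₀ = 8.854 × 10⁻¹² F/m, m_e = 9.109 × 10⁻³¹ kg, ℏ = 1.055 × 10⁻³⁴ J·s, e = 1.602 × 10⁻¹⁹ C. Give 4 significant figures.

2.573 × 10⁶

atomic unit of electric field: E_au = E_h/(e a₀) = m_e²e⁵/((4πε₀)³ℏ⁴) = 5.131 × 10¹¹ V/m.
1.32 × 10¹⁸ / 5.131 × 10¹¹ = 2.573 × 10⁶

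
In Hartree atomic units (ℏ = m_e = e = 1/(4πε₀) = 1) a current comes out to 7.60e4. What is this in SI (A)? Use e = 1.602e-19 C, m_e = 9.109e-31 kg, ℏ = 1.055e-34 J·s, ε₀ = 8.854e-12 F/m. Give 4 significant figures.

502.5 A

One atomic unit of electric current: I_au = e E_h/ℏ = m_e e⁵/((4πε₀)²ℏ³) = 6.612e-3 A.
7.60e4 × 6.612e-3 A = 502.5 A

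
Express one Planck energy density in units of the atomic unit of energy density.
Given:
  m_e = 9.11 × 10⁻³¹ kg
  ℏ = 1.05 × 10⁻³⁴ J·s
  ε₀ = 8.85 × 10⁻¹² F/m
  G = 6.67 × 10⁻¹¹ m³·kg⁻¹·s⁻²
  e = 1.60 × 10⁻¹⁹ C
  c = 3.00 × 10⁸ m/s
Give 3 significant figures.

Planck energy density: u_P = c⁷/(ℏG²) = 4.68 × 10¹¹³ J/m³
atomic unit of energy density: u_au = E_h/a₀³ = m_e⁴e¹⁰/((4πε₀)⁵ℏ⁸) = 3.01 × 10¹³ J/m³
ratio = 4.68 × 10¹¹³ / 3.01 × 10¹³ = 1.55 × 10¹⁰⁰

1.55 × 10¹⁰⁰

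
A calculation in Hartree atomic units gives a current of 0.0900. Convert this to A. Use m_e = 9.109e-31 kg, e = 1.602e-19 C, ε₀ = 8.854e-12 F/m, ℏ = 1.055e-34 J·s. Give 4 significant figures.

One atomic unit of electric current: I_au = e E_h/ℏ = m_e e⁵/((4πε₀)²ℏ³) = 6.612e-3 A.
0.0900 × 6.612e-3 A = 5.951e-4 A

5.951e-4 A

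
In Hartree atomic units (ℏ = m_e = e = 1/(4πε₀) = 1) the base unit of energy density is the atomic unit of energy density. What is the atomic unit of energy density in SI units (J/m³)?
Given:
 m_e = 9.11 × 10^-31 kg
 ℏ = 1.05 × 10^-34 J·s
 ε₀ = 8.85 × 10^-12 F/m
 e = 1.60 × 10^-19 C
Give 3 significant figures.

u_au = E_h/a₀³ = m_e⁴e¹⁰/((4πε₀)⁵ℏ⁸)
E_h = 4.38 × 10^-18 J
a₀ = 5.26 × 10^-11 m
E_h/a₀³ = 3.01 × 10^13 J/m³

3.01 × 10^13 J/m³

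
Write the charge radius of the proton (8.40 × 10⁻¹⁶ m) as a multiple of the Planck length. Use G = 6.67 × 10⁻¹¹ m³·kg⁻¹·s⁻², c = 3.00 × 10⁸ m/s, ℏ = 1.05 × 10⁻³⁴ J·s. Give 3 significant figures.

Planck length: ℓ_P = √(ℏG/c³) = 1.61 × 10⁻³⁵ m.
8.40 × 10⁻¹⁶ / 1.61 × 10⁻³⁵ = 5.22 × 10¹⁹

5.22 × 10¹⁹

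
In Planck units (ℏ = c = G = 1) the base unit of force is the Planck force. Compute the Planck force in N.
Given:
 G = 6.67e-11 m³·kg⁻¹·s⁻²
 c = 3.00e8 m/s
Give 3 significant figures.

F_P = c⁴/G
  = 8.10e33 / 6.67e-11
  = 1.21e44 N

1.21e44 N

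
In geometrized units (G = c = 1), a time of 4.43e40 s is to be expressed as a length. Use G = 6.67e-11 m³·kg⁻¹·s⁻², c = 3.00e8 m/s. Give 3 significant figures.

1.33e49 m

Time → length via c.
4.43e40 s × (c) = 1.33e49 m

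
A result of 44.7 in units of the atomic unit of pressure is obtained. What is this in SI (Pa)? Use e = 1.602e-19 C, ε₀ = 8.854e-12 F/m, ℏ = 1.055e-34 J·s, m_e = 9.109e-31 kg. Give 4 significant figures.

1.309e15 Pa

One atomic unit of pressure: P_au = E_h/a₀³ = m_e⁴e¹⁰/((4πε₀)⁵ℏ⁸) = 2.929e13 Pa.
44.7 × 2.929e13 Pa = 1.309e15 Pa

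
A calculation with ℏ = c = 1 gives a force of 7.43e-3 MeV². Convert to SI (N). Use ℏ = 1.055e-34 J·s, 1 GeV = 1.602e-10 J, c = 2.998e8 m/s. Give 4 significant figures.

Force is [E]/[L] = [E]²/(ℏc); restore (ℏc)⁻¹.
1 GeV² → 1/(ℏc) × (1 GeV in J)² = 8.114e5 N.
Convert the energy scale: 7.43e-3 MeV² = 7.43e-9 GeV².
Result: 7.43e-9 × 8.114e5 = 6.029e-3 N.

6.029e-3 N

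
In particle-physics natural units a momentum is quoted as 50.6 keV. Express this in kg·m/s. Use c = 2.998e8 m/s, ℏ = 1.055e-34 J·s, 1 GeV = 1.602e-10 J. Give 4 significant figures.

Momentum is [E]/c; divide by c.
1 GeV → 1/c × (1 GeV in J) = 5.344e-19 kg·m/s.
Convert the energy scale: 50.6 keV = 5.06e-5 GeV.
Result: 5.06e-5 × 5.344e-19 = 2.704e-23 kg·m/s.

2.704e-23 kg·m/s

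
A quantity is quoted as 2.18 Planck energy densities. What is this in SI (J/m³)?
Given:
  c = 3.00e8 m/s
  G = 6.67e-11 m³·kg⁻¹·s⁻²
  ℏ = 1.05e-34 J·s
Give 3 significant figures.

1.02e114 J/m³

One Planck energy density: u_P = c⁷/(ℏG²) = 4.68e113 J/m³.
2.18 × 4.68e113 J/m³ = 1.02e114 J/m³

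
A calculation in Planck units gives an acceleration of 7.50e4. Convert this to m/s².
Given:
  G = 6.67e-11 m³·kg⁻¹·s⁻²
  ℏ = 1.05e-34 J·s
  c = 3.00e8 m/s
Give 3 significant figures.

4.19e56 m/s²

One Planck acceleration: a_P = √(c⁷/(ℏG)) = 5.59e51 m/s².
7.50e4 × 5.59e51 m/s² = 4.19e56 m/s²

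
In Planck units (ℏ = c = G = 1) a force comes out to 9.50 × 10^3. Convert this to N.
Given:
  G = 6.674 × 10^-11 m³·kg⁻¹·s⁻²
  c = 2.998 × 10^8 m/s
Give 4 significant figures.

One Planck force: F_P = c⁴/G = 1.210 × 10^44 N.
9.50 × 10^3 × 1.210 × 10^44 N = 1.150 × 10^48 N

1.150 × 10^48 N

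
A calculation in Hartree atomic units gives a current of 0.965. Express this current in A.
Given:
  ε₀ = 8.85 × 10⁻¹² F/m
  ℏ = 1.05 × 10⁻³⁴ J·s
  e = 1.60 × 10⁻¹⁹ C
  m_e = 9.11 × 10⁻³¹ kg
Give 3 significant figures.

6.44 × 10⁻³ A

One atomic unit of electric current: I_au = e E_h/ℏ = m_e e⁵/((4πε₀)²ℏ³) = 6.67 × 10⁻³ A.
0.965 × 6.67 × 10⁻³ A = 6.44 × 10⁻³ A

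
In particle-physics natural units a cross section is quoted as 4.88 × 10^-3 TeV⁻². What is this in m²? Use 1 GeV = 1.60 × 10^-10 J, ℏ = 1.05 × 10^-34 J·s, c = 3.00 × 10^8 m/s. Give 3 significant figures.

Area is [L]² = [E]⁻²·(ℏc)²; restore (ℏc)².
1 GeV⁻² → (ℏc)² × (1 GeV in J)⁻² = 3.88 × 10^-32 m².
Convert the energy scale: 4.88 × 10^-3 TeV⁻² = 4.88 × 10^-9 GeV⁻².
Result: 4.88 × 10^-9 × 3.88 × 10^-32 = 1.89 × 10^-40 m².

1.89 × 10^-40 m²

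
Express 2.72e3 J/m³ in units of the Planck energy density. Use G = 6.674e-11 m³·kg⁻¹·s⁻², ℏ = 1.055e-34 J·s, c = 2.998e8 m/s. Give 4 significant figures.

Planck energy density: u_P = c⁷/(ℏG²) = 4.632e113 J/m³.
2.72e3 / 4.632e113 = 5.872e-111

5.872e-111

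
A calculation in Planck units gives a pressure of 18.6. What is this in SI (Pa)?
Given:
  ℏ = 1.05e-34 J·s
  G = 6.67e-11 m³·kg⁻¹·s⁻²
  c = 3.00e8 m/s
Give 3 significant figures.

8.71e114 Pa

One Planck pressure: p_P = c⁷/(ℏG²) = 4.68e113 Pa.
18.6 × 4.68e113 Pa = 8.71e114 Pa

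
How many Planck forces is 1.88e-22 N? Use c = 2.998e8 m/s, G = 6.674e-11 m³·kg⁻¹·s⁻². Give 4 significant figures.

Planck force: F_P = c⁴/G = 1.210e44 N.
1.88e-22 / 1.210e44 = 1.553e-66

1.553e-66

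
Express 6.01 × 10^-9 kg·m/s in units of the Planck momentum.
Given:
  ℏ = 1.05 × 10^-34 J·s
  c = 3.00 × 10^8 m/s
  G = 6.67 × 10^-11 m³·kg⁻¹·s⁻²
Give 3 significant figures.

Planck momentum: p_P = √(ℏc³/G) = 6.52 kg·m/s.
6.01 × 10^-9 / 6.52 = 9.22 × 10^-10

9.22 × 10^-10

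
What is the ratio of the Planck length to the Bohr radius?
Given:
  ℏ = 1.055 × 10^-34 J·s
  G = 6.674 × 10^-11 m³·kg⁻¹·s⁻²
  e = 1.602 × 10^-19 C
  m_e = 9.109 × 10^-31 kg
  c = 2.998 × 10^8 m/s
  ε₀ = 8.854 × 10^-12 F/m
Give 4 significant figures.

3.051 × 10^-25

Planck length: ℓ_P = √(ℏG/c³) = 1.616 × 10^-35 m
Bohr radius: a₀ = 4πε₀ℏ²/(m_e e²) = 5.297 × 10^-11 m
ratio = 1.616 × 10^-35 / 5.297 × 10^-11 = 3.051 × 10^-25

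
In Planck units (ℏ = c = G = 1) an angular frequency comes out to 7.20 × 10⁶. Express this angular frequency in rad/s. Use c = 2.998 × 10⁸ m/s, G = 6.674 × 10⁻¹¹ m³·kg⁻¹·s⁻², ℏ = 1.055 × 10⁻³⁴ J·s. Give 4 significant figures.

1.335 × 10⁵⁰ rad/s

One Planck angular frequency: ω_P = √(c⁵/(ℏG)) = 1.855 × 10⁴³ rad/s.
7.20 × 10⁶ × 1.855 × 10⁴³ rad/s = 1.335 × 10⁵⁰ rad/s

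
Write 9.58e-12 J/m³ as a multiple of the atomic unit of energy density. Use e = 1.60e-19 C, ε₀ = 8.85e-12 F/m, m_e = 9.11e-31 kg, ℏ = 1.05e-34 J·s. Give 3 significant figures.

3.18e-25

atomic unit of energy density: u_au = E_h/a₀³ = m_e⁴e¹⁰/((4πε₀)⁵ℏ⁸) = 3.01e13 J/m³.
9.58e-12 / 3.01e13 = 3.18e-25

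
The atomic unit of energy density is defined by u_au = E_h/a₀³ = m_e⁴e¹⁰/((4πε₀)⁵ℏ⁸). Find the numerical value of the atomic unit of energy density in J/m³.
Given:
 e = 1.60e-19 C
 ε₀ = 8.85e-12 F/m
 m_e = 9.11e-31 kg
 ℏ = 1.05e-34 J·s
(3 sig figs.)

u_au = E_h/a₀³ = m_e⁴e¹⁰/((4πε₀)⁵ℏ⁸)
E_h = 4.38e-18 J
a₀ = 5.26e-11 m
E_h/a₀³ = 3.01e13 J/m³

3.01e13 J/m³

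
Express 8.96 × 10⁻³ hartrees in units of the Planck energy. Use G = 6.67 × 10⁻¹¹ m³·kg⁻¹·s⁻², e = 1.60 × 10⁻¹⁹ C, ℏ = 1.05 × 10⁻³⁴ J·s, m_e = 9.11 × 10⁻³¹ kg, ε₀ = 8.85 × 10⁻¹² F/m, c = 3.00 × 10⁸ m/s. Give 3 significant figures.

2.01 × 10⁻²⁹

hartree: E_h = m_e e⁴/(4πε₀ℏ)² = 4.38 × 10⁻¹⁸ J
Planck energy: E_P = √(ℏc⁵/G) = 1.96 × 10⁹ J
8.96 × 10⁻³ × 4.38 × 10⁻¹⁸ / 1.96 × 10⁹ = 2.01 × 10⁻²⁹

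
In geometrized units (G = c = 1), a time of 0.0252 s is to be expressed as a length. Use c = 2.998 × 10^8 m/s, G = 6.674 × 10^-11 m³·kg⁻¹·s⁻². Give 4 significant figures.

7.555 × 10^6 m

Time → length via c.
0.0252 s × (c) = 7.555 × 10^6 m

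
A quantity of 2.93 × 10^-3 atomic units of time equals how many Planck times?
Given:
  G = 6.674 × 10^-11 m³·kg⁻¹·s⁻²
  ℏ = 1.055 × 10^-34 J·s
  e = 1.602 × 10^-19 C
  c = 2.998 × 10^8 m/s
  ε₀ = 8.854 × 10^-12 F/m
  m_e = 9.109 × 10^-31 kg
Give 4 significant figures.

atomic unit of time: τ_au = (4πε₀)²ℏ³/(m_e e⁴) = 2.423 × 10^-17 s
Planck time: t_P = √(ℏG/c⁵) = 5.392 × 10^-44 s
2.93 × 10^-3 × 2.423 × 10^-17 / 5.392 × 10^-44 = 1.317 × 10^24

1.317 × 10^24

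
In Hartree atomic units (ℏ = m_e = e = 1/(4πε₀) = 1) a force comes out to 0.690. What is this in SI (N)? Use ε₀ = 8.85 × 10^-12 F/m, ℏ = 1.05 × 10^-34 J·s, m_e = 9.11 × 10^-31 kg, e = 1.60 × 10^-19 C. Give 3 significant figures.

One atomic unit of force: F_au = E_h/a₀ = m_e²e⁶/((4πε₀)³ℏ⁴) = 8.33 × 10^-8 N.
0.690 × 8.33 × 10^-8 N = 5.75 × 10^-8 N

5.75 × 10^-8 N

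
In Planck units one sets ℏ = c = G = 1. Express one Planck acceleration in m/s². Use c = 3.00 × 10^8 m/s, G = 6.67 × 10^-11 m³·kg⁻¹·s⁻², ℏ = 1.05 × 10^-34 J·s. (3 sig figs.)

5.59 × 10^51 m/s²

a_P = √(c⁷/(ℏG))
  = √(3.12 × 10^103)
  = 5.59 × 10^51 m/s²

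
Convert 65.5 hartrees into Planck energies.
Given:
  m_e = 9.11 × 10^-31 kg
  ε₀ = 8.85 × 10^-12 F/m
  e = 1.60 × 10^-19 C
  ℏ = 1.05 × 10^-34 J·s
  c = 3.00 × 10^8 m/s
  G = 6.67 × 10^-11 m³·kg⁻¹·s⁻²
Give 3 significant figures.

hartree: E_h = m_e e⁴/(4πε₀ℏ)² = 4.38 × 10^-18 J
Planck energy: E_P = √(ℏc⁵/G) = 1.96 × 10^9 J
65.5 × 4.38 × 10^-18 / 1.96 × 10^9 = 1.47 × 10^-25

1.47 × 10^-25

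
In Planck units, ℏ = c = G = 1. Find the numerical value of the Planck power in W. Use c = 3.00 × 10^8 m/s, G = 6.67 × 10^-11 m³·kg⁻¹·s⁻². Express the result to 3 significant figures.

The unique combination of the constants set to 1 with dimensions of power is P_P = c⁵/G.
  = 2.43 × 10^42 / 6.67 × 10^-11
  = 3.64 × 10^52 W

3.64 × 10^52 W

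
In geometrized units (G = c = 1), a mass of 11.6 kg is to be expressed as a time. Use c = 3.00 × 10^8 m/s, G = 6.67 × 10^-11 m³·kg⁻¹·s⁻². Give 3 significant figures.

Mass → time via G/c³.
11.6 kg × (G/c³) = 2.87 × 10^-35 s

2.87 × 10^-35 s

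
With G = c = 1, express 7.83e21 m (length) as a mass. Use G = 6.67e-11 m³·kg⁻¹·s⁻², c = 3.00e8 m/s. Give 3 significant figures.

Length → mass via c²/G.
7.83e21 m × (c²/G) = 1.06e49 kg

1.06e49 kg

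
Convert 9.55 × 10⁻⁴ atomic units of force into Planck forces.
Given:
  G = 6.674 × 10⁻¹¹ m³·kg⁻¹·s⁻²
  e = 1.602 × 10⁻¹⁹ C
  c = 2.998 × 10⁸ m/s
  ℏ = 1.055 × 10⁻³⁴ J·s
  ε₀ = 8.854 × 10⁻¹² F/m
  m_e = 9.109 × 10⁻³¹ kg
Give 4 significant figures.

atomic unit of force: F_au = E_h/a₀ = m_e²e⁶/((4πε₀)³ℏ⁴) = 8.220 × 10⁻⁸ N
Planck force: F_P = c⁴/G = 1.210 × 10⁴⁴ N
9.55 × 10⁻⁴ × 8.220 × 10⁻⁸ / 1.210 × 10⁴⁴ = 6.485 × 10⁻⁵⁵

6.485 × 10⁻⁵⁵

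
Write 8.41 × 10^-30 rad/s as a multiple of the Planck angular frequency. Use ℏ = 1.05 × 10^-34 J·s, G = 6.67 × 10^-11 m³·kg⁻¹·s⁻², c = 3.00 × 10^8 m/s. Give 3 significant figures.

4.51 × 10^-73

Planck angular frequency: ω_P = √(c⁵/(ℏG)) = 1.86 × 10^43 rad/s.
8.41 × 10^-30 / 1.86 × 10^43 = 4.51 × 10^-73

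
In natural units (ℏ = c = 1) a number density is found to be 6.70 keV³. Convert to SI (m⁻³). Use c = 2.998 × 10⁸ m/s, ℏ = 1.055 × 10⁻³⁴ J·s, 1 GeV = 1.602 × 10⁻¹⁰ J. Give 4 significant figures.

8.706 × 10²⁹ m⁻³

Number density is [L]⁻³ = [E]³/(ℏc)³.
1 GeV³ → 1/(ℏc)³ × (1 GeV in J)³ = 1.299 × 10⁴⁷ m⁻³.
Convert the energy scale: 6.70 keV³ = 6.70 × 10⁻¹⁸ GeV³.
Result: 6.70 × 10⁻¹⁸ × 1.299 × 10⁴⁷ = 8.706 × 10²⁹ m⁻³.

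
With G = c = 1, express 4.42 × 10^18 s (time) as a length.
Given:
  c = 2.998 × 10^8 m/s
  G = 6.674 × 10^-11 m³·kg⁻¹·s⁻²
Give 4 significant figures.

1.325 × 10^27 m

Time → length via c.
4.42 × 10^18 s × (c) = 1.325 × 10^27 m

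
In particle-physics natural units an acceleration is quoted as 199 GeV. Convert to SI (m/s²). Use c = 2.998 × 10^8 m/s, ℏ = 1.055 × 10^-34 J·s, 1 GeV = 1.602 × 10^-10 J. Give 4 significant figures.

9.059 × 10^34 m/s²

Acceleration is [L]/[T]² = c·[E]/ℏ.
1 GeV → c/ℏ × (1 GeV in J) = 4.552 × 10^32 m/s².
Result: 199 × 4.552 × 10^32 = 9.059 × 10^34 m/s².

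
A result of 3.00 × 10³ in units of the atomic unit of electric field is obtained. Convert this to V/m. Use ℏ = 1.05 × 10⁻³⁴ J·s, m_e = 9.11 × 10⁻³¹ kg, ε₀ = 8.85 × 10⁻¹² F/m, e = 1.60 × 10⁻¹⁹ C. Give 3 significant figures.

1.56 × 10¹⁵ V/m

One atomic unit of electric field: E_au = E_h/(e a₀) = m_e²e⁵/((4πε₀)³ℏ⁴) = 5.20 × 10¹¹ V/m.
3.00 × 10³ × 5.20 × 10¹¹ V/m = 1.56 × 10¹⁵ V/m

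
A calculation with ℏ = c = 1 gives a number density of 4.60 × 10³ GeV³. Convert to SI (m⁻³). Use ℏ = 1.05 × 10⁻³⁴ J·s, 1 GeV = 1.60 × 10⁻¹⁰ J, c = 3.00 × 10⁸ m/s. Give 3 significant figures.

6.03 × 10⁵⁰ m⁻³

Number density is [L]⁻³ = [E]³/(ℏc)³.
1 GeV³ → 1/(ℏc)³ × (1 GeV in J)³ = 1.31 × 10⁴⁷ m⁻³.
Result: 4.60 × 10³ × 1.31 × 10⁴⁷ = 6.03 × 10⁵⁰ m⁻³.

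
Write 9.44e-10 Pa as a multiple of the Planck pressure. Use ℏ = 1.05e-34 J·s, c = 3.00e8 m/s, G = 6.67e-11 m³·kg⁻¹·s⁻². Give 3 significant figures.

2.02e-123

Planck pressure: p_P = c⁷/(ℏG²) = 4.68e113 Pa.
9.44e-10 / 4.68e113 = 2.02e-123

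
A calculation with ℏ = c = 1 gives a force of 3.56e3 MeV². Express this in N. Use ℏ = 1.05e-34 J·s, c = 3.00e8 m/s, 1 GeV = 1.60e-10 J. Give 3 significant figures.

2.89e3 N

Force is [E]/[L] = [E]²/(ℏc); restore (ℏc)⁻¹.
1 GeV² → 1/(ℏc) × (1 GeV in J)² = 8.13e5 N.
Convert the energy scale: 3.56e3 MeV² = 3.56e-3 GeV².
Result: 3.56e-3 × 8.13e5 = 2.89e3 N.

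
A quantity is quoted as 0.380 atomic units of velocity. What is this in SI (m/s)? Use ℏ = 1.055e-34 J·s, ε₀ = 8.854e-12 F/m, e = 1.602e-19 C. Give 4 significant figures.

One atomic unit of velocity: v_au = e²/(4πε₀ℏ) = 2.186e6 m/s.
0.380 × 2.186e6 m/s = 8.308e5 m/s

8.308e5 m/s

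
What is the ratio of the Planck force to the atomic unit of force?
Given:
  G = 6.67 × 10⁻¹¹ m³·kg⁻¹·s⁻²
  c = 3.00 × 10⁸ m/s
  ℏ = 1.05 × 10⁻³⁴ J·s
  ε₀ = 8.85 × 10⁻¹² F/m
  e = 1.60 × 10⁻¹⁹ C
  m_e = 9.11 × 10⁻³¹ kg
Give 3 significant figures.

Planck force: F_P = c⁴/G = 1.21 × 10⁴⁴ N
atomic unit of force: F_au = E_h/a₀ = m_e²e⁶/((4πε₀)³ℏ⁴) = 8.33 × 10⁻⁸ N
ratio = 1.21 × 10⁴⁴ / 8.33 × 10⁻⁸ = 1.46 × 10⁵¹

1.46 × 10⁵¹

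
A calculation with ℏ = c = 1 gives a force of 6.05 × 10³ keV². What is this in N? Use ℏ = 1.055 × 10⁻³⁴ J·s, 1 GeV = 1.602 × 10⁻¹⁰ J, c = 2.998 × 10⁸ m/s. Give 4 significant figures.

4.909 × 10⁻³ N

Force is [E]/[L] = [E]²/(ℏc); restore (ℏc)⁻¹.
1 GeV² → 1/(ℏc) × (1 GeV in J)² = 8.114 × 10⁵ N.
Convert the energy scale: 6.05 × 10³ keV² = 6.05 × 10⁻⁹ GeV².
Result: 6.05 × 10⁻⁹ × 8.114 × 10⁵ = 4.909 × 10⁻³ N.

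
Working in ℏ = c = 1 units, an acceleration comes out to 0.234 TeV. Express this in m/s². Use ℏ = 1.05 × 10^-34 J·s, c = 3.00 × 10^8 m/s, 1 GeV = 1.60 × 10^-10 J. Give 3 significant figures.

Acceleration is [L]/[T]² = c·[E]/ℏ.
1 GeV → c/ℏ × (1 GeV in J) = 4.57 × 10^32 m/s².
Convert the energy scale: 0.234 TeV = 234 GeV.
Result: 234 × 4.57 × 10^32 = 1.07 × 10^35 m/s².

1.07 × 10^35 m/s²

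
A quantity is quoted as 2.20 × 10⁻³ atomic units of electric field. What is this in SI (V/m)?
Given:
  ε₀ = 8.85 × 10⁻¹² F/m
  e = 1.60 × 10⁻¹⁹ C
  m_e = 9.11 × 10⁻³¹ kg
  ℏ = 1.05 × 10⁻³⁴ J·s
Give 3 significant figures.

One atomic unit of electric field: E_au = E_h/(e a₀) = m_e²e⁵/((4πε₀)³ℏ⁴) = 5.20 × 10¹¹ V/m.
2.20 × 10⁻³ × 5.20 × 10¹¹ V/m = 1.15 × 10⁹ V/m

1.15 × 10⁹ V/m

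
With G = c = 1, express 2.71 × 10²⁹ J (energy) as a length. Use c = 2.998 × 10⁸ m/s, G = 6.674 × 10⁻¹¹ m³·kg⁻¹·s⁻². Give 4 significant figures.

2.239 × 10⁻¹⁵ m

Energy → length via G/c⁴.
2.71 × 10²⁹ J × (G/c⁴) = 2.239 × 10⁻¹⁵ m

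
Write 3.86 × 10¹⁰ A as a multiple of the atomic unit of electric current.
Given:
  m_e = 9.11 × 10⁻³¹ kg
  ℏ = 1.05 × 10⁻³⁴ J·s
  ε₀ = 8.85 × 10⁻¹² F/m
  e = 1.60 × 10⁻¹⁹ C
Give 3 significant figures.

atomic unit of electric current: I_au = e E_h/ℏ = m_e e⁵/((4πε₀)²ℏ³) = 6.67 × 10⁻³ A.
3.86 × 10¹⁰ / 6.67 × 10⁻³ = 5.79 × 10¹²

5.79 × 10¹²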